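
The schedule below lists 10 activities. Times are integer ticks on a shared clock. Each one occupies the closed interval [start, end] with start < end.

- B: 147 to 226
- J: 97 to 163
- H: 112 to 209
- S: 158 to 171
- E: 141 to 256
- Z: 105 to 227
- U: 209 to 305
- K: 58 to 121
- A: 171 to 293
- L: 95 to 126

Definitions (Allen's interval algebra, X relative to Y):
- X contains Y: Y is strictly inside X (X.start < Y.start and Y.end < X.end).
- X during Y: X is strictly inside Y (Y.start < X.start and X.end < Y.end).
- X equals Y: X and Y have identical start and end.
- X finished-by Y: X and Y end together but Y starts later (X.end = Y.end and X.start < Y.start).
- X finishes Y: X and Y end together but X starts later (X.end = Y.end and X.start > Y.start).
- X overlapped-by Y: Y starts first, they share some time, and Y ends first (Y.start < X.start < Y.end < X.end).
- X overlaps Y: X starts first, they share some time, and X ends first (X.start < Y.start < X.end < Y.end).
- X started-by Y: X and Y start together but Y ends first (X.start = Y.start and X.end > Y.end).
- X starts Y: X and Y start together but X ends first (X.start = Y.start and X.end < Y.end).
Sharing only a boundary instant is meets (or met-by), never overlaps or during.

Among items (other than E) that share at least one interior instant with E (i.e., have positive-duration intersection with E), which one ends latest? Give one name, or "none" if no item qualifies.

U

Target E = [141, 256].
A [171, 293] → overlapped-by → candidate.
B [147, 226] → during → candidate.
H [112, 209] → overlaps → candidate.
J [97, 163] → overlaps → candidate.
K [58, 121] → before → excluded.
L [95, 126] → before → excluded.
S [158, 171] → during → candidate.
U [209, 305] → overlapped-by → candidate.
Z [105, 227] → overlaps → candidate.
Among candidates, latest end is 305 → U.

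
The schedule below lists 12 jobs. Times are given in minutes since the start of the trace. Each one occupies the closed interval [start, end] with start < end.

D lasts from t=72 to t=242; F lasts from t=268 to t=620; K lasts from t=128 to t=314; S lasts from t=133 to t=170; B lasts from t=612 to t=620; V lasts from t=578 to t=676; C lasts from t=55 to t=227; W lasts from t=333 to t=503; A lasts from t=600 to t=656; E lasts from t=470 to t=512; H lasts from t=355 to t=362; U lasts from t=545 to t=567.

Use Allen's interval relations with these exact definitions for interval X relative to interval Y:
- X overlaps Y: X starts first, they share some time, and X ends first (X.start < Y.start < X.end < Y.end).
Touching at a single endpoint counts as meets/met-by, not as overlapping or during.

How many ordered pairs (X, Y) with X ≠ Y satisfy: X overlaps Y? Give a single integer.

Checking all 132 ordered pairs for relation 'overlaps'; matching pairs in alphabetical order:
(C, D): C overlaps D ✓
(C, K): C overlaps K ✓
(D, K): D overlaps K ✓
(F, A): F overlaps A ✓
(F, V): F overlaps V ✓
(K, F): K overlaps F ✓
(W, E): W overlaps E ✓
Count: 7.

7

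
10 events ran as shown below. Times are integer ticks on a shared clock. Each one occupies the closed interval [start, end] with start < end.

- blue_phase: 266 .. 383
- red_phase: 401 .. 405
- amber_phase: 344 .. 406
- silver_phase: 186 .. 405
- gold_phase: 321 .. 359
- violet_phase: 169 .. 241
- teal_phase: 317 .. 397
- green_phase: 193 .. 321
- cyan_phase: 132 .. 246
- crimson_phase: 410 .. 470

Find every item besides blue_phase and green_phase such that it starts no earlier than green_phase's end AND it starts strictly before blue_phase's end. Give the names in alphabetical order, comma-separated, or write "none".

amber_phase, gold_phase

Conditions: its start is no earlier than green_phase's end (X.start >= 321) AND its start is strictly before blue_phase's end (X.start < 383).
amber_phase: start 344 >= 321? ✓; start 344 < 383? ✓ → yes.
crimson_phase: start 410 >= 321? ✓; start 410 < 383? ✗ → no.
cyan_phase: start 132 >= 321? ✗; start 132 < 383? ✓ → no.
gold_phase: start 321 >= 321? ✓; start 321 < 383? ✓ → yes.
red_phase: start 401 >= 321? ✓; start 401 < 383? ✗ → no.
silver_phase: start 186 >= 321? ✗; start 186 < 383? ✓ → no.
teal_phase: start 317 >= 321? ✗; start 317 < 383? ✓ → no.
violet_phase: start 169 >= 321? ✗; start 169 < 383? ✓ → no.
Result: amber_phase, gold_phase.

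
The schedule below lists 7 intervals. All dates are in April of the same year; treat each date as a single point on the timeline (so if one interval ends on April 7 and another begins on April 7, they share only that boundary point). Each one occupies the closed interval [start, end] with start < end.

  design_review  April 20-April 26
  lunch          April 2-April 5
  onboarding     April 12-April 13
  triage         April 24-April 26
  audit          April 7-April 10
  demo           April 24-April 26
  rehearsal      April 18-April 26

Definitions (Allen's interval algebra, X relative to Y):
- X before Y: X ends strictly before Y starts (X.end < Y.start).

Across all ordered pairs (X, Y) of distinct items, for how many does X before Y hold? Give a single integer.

15

Checking all 42 ordered pairs for relation 'before'; matching pairs in alphabetical order:
(audit, demo): audit before demo ✓
(audit, design_review): audit before design_review ✓
(audit, onboarding): audit before onboarding ✓
(audit, rehearsal): audit before rehearsal ✓
(audit, triage): audit before triage ✓
(lunch, audit): lunch before audit ✓
(lunch, demo): lunch before demo ✓
(lunch, design_review): lunch before design_review ✓
(lunch, onboarding): lunch before onboarding ✓
(lunch, rehearsal): lunch before rehearsal ✓
(lunch, triage): lunch before triage ✓
(onboarding, demo): onboarding before demo ✓
(onboarding, design_review): onboarding before design_review ✓
(onboarding, rehearsal): onboarding before rehearsal ✓
(onboarding, triage): onboarding before triage ✓
Count: 15.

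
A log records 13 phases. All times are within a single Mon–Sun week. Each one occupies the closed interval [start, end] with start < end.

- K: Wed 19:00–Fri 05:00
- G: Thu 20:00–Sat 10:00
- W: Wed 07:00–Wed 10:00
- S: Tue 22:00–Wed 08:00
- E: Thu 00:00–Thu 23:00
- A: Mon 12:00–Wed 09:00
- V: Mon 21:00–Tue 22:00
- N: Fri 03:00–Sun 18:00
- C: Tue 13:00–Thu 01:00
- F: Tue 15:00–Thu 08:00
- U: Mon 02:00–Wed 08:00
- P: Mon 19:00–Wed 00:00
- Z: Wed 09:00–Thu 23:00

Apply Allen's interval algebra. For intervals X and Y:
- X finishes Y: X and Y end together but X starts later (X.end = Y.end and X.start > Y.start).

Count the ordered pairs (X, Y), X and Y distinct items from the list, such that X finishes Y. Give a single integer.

Checking all 156 ordered pairs for relation 'finishes'; matching pairs in alphabetical order:
(E, Z): E finishes Z ✓
(S, U): S finishes U ✓
Count: 2.

2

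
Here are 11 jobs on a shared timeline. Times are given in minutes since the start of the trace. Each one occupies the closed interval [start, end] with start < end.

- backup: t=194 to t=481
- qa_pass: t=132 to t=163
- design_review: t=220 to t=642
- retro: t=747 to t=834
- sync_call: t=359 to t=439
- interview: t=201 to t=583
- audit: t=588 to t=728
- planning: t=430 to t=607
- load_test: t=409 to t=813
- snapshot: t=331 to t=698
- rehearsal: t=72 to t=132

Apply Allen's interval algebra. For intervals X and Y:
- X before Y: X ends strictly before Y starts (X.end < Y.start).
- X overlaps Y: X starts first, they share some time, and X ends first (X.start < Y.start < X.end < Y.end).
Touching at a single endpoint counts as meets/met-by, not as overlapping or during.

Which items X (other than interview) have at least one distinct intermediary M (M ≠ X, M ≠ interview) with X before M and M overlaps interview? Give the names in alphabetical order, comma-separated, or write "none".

Target interview = [t=201, t=583].
Intermediaries M with M overlaps interview: backup.
Via backup — items with X before backup: qa_pass, rehearsal.
Union: qa_pass, rehearsal.

qa_pass, rehearsal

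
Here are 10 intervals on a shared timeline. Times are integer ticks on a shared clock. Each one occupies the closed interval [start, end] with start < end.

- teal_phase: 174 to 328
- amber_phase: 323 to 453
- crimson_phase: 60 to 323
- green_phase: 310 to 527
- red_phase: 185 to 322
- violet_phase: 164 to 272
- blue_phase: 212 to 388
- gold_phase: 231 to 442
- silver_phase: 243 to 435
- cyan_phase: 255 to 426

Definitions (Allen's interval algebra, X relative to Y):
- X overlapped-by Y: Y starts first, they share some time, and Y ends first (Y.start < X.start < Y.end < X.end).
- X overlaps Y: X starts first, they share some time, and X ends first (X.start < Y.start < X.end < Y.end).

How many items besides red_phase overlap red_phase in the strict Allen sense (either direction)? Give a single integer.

Target red_phase = [185, 322].
amber_phase [323, 453] → after → no.
blue_phase [212, 388] → overlapped-by → counts.
crimson_phase [60, 323] → contains → no.
cyan_phase [255, 426] → overlapped-by → counts.
gold_phase [231, 442] → overlapped-by → counts.
green_phase [310, 527] → overlapped-by → counts.
silver_phase [243, 435] → overlapped-by → counts.
teal_phase [174, 328] → contains → no.
violet_phase [164, 272] → overlaps → counts.
Total: 6.

6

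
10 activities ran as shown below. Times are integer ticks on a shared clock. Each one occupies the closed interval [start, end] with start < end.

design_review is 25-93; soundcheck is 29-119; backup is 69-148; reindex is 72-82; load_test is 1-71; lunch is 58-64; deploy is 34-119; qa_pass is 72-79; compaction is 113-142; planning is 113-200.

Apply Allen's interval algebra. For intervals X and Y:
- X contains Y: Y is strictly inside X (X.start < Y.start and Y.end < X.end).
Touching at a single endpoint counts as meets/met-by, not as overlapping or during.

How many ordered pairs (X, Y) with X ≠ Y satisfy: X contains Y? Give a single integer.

Checking all 90 ordered pairs for relation 'contains'; matching pairs in alphabetical order:
(backup, compaction): backup contains compaction ✓
(backup, qa_pass): backup contains qa_pass ✓
(backup, reindex): backup contains reindex ✓
(deploy, lunch): deploy contains lunch ✓
(deploy, qa_pass): deploy contains qa_pass ✓
(deploy, reindex): deploy contains reindex ✓
(design_review, lunch): design_review contains lunch ✓
(design_review, qa_pass): design_review contains qa_pass ✓
(design_review, reindex): design_review contains reindex ✓
(load_test, lunch): load_test contains lunch ✓
(soundcheck, lunch): soundcheck contains lunch ✓
(soundcheck, qa_pass): soundcheck contains qa_pass ✓
(soundcheck, reindex): soundcheck contains reindex ✓
Count: 13.

13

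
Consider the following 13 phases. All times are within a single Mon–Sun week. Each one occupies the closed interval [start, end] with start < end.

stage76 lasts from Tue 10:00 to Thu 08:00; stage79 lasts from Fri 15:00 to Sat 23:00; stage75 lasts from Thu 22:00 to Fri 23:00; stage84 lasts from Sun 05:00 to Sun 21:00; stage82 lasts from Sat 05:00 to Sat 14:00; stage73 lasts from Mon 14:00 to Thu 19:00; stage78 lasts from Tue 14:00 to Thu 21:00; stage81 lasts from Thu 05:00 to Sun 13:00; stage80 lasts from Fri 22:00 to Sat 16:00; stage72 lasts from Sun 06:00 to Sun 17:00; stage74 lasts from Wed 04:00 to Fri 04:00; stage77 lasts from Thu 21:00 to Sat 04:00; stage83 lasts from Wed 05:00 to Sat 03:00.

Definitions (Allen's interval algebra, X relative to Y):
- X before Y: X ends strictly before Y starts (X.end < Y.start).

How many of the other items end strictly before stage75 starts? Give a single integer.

3

Target stage75 = [Thu 22:00, Fri 23:00].
stage72 [Sun 06:00, Sun 17:00] → after → no.
stage73 [Mon 14:00, Thu 19:00] → before → counts.
stage74 [Wed 04:00, Fri 04:00] → overlaps → no.
stage76 [Tue 10:00, Thu 08:00] → before → counts.
stage77 [Thu 21:00, Sat 04:00] → contains → no.
stage78 [Tue 14:00, Thu 21:00] → before → counts.
stage79 [Fri 15:00, Sat 23:00] → overlapped-by → no.
stage80 [Fri 22:00, Sat 16:00] → overlapped-by → no.
stage81 [Thu 05:00, Sun 13:00] → contains → no.
stage82 [Sat 05:00, Sat 14:00] → after → no.
stage83 [Wed 05:00, Sat 03:00] → contains → no.
stage84 [Sun 05:00, Sun 21:00] → after → no.
Total: 3.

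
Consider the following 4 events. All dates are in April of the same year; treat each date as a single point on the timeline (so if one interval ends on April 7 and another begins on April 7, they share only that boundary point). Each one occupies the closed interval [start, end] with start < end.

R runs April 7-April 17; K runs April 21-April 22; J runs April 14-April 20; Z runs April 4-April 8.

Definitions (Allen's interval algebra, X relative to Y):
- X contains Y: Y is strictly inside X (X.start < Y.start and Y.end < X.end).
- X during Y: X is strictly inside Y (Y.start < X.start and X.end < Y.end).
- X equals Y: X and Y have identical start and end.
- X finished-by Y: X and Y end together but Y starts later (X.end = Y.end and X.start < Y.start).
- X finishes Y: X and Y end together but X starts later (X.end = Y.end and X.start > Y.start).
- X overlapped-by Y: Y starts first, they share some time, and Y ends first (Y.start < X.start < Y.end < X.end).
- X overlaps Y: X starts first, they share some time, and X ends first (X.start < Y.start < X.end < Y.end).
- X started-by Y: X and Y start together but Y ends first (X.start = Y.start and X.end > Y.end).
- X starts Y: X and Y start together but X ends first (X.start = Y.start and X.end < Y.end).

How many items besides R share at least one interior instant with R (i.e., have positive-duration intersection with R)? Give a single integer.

Target R = [April 7, April 17].
J [April 14, April 20] → overlapped-by → counts.
K [April 21, April 22] → after → no.
Z [April 4, April 8] → overlaps → counts.
Total: 2.

2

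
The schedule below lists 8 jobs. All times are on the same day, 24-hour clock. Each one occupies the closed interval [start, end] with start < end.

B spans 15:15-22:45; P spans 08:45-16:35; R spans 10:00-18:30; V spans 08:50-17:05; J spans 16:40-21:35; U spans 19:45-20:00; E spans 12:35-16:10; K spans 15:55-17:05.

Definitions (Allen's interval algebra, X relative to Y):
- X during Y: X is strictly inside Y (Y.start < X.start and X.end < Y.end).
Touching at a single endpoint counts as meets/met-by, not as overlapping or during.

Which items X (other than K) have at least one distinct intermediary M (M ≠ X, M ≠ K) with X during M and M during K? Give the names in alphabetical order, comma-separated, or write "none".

none

Target K = [15:55, 17:05].
Intermediaries M with M during K: none.
Union: none.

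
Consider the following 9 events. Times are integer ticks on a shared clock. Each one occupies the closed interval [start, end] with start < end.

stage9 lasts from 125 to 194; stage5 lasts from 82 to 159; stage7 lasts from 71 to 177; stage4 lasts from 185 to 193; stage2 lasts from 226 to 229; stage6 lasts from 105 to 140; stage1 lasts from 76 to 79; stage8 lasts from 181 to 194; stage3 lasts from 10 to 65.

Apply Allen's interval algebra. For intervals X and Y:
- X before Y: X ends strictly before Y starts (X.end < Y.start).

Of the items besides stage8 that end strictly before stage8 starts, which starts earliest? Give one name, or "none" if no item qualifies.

Target stage8 = [181, 194].
stage1 [76, 79] → before → candidate.
stage2 [226, 229] → after → excluded.
stage3 [10, 65] → before → candidate.
stage4 [185, 193] → during → excluded.
stage5 [82, 159] → before → candidate.
stage6 [105, 140] → before → candidate.
stage7 [71, 177] → before → candidate.
stage9 [125, 194] → finished-by → excluded.
Among candidates, earliest start is 10 → stage3.

stage3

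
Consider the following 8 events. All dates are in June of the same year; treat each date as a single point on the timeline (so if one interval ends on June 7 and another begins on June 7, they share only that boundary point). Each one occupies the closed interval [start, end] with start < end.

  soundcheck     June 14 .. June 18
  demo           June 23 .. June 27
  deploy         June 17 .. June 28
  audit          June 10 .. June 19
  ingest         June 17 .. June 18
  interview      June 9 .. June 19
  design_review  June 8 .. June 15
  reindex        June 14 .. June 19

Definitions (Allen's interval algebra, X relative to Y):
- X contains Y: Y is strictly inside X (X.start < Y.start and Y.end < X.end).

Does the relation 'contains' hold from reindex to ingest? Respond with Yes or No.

reindex = [June 14, June 19], ingest = [June 17, June 18].
Actual relation of reindex to ingest: contains.
Asked whether 'contains' holds → Yes.

Yes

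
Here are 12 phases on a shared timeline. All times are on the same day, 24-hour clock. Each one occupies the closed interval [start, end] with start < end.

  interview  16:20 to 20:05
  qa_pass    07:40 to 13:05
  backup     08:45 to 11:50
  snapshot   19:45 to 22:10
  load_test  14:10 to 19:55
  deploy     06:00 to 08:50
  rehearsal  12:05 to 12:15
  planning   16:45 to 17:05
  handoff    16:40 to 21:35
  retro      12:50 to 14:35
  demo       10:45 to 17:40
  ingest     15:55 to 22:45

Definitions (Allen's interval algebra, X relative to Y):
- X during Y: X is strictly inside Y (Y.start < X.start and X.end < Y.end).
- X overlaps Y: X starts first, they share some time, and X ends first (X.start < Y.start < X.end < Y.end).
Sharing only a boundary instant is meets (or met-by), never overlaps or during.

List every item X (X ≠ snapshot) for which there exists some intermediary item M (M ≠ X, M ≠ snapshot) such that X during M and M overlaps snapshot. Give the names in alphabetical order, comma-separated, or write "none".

Target snapshot = [19:45, 22:10].
Intermediaries M with M overlaps snapshot: handoff, interview, load_test.
Via handoff — items with X during handoff: planning.
Via interview — items with X during interview: planning.
Via load_test — items with X during load_test: planning.
Union: planning.

planning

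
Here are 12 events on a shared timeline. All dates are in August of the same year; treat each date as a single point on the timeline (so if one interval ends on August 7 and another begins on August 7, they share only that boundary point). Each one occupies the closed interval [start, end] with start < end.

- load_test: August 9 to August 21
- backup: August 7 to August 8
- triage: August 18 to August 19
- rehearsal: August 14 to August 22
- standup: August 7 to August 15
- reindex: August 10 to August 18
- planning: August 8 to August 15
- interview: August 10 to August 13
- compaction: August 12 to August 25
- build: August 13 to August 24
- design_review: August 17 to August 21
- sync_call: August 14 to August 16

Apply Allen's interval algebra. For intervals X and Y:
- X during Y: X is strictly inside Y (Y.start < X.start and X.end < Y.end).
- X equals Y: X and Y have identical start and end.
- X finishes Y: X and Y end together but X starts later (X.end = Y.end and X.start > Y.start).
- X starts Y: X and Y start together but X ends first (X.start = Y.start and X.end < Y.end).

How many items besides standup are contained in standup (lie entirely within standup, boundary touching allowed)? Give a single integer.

Target standup = [August 7, August 15].
backup [August 7, August 8] → starts → counts.
build [August 13, August 24] → overlapped-by → no.
compaction [August 12, August 25] → overlapped-by → no.
design_review [August 17, August 21] → after → no.
interview [August 10, August 13] → during → counts.
load_test [August 9, August 21] → overlapped-by → no.
planning [August 8, August 15] → finishes → counts.
rehearsal [August 14, August 22] → overlapped-by → no.
reindex [August 10, August 18] → overlapped-by → no.
sync_call [August 14, August 16] → overlapped-by → no.
triage [August 18, August 19] → after → no.
Total: 3.

3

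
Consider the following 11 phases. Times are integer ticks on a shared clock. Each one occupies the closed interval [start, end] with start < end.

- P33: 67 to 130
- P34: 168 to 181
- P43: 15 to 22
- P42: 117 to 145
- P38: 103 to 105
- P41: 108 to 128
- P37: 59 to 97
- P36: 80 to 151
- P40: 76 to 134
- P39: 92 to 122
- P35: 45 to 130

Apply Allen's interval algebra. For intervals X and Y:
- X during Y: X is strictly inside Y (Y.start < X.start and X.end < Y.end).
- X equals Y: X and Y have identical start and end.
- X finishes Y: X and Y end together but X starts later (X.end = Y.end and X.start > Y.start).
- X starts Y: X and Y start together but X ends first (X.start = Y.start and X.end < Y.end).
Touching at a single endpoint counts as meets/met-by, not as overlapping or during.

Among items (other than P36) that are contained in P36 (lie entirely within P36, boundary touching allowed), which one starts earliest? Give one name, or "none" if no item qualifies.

Target P36 = [80, 151].
P33 [67, 130] → overlaps → excluded.
P34 [168, 181] → after → excluded.
P35 [45, 130] → overlaps → excluded.
P37 [59, 97] → overlaps → excluded.
P38 [103, 105] → during → candidate.
P39 [92, 122] → during → candidate.
P40 [76, 134] → overlaps → excluded.
P41 [108, 128] → during → candidate.
P42 [117, 145] → during → candidate.
P43 [15, 22] → before → excluded.
Among candidates, earliest start is 92 → P39.

P39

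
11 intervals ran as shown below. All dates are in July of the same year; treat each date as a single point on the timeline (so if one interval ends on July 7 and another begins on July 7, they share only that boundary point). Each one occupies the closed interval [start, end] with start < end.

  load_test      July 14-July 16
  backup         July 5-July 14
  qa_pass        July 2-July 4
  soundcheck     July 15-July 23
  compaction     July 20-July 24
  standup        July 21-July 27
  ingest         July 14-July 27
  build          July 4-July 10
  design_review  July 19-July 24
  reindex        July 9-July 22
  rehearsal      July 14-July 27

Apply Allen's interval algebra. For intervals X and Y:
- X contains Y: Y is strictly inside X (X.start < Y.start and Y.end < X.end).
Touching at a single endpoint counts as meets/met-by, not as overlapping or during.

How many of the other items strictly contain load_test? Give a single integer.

1

Target load_test = [July 14, July 16].
backup [July 5, July 14] → meets → no.
build [July 4, July 10] → before → no.
compaction [July 20, July 24] → after → no.
design_review [July 19, July 24] → after → no.
ingest [July 14, July 27] → started-by → no.
qa_pass [July 2, July 4] → before → no.
rehearsal [July 14, July 27] → started-by → no.
reindex [July 9, July 22] → contains → counts.
soundcheck [July 15, July 23] → overlapped-by → no.
standup [July 21, July 27] → after → no.
Total: 1.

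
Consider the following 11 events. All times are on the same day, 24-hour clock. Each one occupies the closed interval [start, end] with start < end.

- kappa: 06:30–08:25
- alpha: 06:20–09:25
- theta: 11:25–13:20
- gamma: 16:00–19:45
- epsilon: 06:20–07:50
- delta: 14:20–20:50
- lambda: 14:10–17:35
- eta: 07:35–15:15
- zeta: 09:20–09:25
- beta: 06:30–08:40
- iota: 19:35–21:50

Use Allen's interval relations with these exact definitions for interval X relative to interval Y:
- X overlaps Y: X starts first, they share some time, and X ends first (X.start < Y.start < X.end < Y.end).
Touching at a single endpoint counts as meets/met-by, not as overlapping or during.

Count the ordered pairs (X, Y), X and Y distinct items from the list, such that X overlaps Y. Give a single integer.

12

Checking all 110 ordered pairs for relation 'overlaps'; matching pairs in alphabetical order:
(alpha, eta): alpha overlaps eta ✓
(beta, eta): beta overlaps eta ✓
(delta, iota): delta overlaps iota ✓
(epsilon, beta): epsilon overlaps beta ✓
(epsilon, eta): epsilon overlaps eta ✓
(epsilon, kappa): epsilon overlaps kappa ✓
(eta, delta): eta overlaps delta ✓
(eta, lambda): eta overlaps lambda ✓
(gamma, iota): gamma overlaps iota ✓
(kappa, eta): kappa overlaps eta ✓
(lambda, delta): lambda overlaps delta ✓
(lambda, gamma): lambda overlaps gamma ✓
Count: 12.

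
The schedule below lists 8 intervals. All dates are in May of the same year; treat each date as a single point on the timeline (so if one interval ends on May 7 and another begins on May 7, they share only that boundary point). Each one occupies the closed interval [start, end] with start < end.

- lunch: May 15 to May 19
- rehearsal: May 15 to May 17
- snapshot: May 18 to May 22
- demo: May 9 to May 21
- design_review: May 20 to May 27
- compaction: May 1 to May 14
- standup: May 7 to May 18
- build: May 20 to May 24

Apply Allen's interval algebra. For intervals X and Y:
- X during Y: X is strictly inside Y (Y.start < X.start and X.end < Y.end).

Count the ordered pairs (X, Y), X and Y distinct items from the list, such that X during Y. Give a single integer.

Checking all 56 ordered pairs for relation 'during'; matching pairs in alphabetical order:
(lunch, demo): lunch during demo ✓
(rehearsal, demo): rehearsal during demo ✓
(rehearsal, standup): rehearsal during standup ✓
Count: 3.

3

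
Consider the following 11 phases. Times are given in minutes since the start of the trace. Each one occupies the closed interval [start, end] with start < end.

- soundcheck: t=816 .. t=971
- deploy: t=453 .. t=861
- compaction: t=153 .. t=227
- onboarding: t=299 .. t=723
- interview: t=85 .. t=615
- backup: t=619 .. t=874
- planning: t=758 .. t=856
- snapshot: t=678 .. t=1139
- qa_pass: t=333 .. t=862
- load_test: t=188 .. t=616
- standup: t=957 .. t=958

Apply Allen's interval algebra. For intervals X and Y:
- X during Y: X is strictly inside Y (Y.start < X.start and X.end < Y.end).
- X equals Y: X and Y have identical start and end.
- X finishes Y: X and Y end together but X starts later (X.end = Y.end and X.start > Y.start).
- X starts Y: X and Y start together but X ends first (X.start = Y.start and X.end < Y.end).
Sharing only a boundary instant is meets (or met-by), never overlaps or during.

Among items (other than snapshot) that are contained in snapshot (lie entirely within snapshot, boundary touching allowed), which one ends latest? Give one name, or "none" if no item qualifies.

Target snapshot = [t=678, t=1139].
backup [t=619, t=874] → overlaps → excluded.
compaction [t=153, t=227] → before → excluded.
deploy [t=453, t=861] → overlaps → excluded.
interview [t=85, t=615] → before → excluded.
load_test [t=188, t=616] → before → excluded.
onboarding [t=299, t=723] → overlaps → excluded.
planning [t=758, t=856] → during → candidate.
qa_pass [t=333, t=862] → overlaps → excluded.
soundcheck [t=816, t=971] → during → candidate.
standup [t=957, t=958] → during → candidate.
Among candidates, latest end is t=971 → soundcheck.

soundcheck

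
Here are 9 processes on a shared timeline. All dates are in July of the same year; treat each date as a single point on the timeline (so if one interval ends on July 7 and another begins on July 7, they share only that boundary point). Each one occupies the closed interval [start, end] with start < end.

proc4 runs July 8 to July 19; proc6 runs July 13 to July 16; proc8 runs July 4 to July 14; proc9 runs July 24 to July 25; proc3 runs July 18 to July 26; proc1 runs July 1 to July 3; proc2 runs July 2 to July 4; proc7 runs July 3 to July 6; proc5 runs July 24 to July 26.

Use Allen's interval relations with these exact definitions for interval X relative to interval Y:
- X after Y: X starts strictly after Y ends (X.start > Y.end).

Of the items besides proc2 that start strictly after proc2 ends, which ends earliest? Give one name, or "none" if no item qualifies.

proc6

Target proc2 = [July 2, July 4].
proc1 [July 1, July 3] → overlaps → excluded.
proc3 [July 18, July 26] → after → candidate.
proc4 [July 8, July 19] → after → candidate.
proc5 [July 24, July 26] → after → candidate.
proc6 [July 13, July 16] → after → candidate.
proc7 [July 3, July 6] → overlapped-by → excluded.
proc8 [July 4, July 14] → met-by → excluded.
proc9 [July 24, July 25] → after → candidate.
Among candidates, earliest end is July 16 → proc6.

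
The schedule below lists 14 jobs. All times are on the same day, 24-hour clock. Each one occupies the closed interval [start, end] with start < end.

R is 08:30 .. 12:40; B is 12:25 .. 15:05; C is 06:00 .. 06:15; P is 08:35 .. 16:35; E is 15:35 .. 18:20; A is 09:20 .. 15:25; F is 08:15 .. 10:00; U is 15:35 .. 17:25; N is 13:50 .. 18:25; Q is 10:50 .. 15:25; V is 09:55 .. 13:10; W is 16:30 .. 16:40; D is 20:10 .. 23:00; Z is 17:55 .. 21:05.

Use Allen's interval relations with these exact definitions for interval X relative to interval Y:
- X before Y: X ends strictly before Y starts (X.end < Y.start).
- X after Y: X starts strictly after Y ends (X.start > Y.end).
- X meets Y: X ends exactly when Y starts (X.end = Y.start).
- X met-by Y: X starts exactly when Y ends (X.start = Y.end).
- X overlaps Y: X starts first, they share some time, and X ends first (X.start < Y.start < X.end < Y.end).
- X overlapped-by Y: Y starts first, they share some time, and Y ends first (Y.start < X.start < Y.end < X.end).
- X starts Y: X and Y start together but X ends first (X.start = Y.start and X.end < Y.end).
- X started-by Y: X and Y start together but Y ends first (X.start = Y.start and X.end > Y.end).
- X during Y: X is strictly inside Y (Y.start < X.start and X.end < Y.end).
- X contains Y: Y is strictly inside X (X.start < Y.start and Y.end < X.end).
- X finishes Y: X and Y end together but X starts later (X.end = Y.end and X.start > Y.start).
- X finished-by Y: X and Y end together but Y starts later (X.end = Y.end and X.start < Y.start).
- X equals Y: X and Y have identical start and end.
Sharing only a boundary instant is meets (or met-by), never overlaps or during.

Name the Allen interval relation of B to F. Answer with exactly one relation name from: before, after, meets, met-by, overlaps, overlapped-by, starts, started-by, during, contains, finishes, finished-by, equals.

B = [12:25, 15:05]; F = [08:15, 10:00].
Compare endpoints: B.start > F.start, B.start > F.end, B.end > F.start, B.end > F.end.
That pattern is 'after'.

after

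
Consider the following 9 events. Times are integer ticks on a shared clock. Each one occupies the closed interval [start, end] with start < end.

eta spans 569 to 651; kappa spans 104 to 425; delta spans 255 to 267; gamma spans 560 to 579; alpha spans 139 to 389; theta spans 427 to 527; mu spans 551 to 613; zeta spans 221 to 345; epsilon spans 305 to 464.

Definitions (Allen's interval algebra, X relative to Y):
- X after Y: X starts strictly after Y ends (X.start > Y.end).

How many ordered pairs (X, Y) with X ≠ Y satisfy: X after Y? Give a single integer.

Checking all 72 ordered pairs for relation 'after'; matching pairs in alphabetical order:
(epsilon, delta): epsilon after delta ✓
(eta, alpha): eta after alpha ✓
(eta, delta): eta after delta ✓
(eta, epsilon): eta after epsilon ✓
(eta, kappa): eta after kappa ✓
(eta, theta): eta after theta ✓
(eta, zeta): eta after zeta ✓
(gamma, alpha): gamma after alpha ✓
(gamma, delta): gamma after delta ✓
(gamma, epsilon): gamma after epsilon ✓
(gamma, kappa): gamma after kappa ✓
(gamma, theta): gamma after theta ✓
(gamma, zeta): gamma after zeta ✓
(mu, alpha): mu after alpha ✓
(mu, delta): mu after delta ✓
(mu, epsilon): mu after epsilon ✓
(mu, kappa): mu after kappa ✓
(mu, theta): mu after theta ✓
(mu, zeta): mu after zeta ✓
(theta, alpha): theta after alpha ✓
(theta, delta): theta after delta ✓
(theta, kappa): theta after kappa ✓
(theta, zeta): theta after zeta ✓
Count: 23.

23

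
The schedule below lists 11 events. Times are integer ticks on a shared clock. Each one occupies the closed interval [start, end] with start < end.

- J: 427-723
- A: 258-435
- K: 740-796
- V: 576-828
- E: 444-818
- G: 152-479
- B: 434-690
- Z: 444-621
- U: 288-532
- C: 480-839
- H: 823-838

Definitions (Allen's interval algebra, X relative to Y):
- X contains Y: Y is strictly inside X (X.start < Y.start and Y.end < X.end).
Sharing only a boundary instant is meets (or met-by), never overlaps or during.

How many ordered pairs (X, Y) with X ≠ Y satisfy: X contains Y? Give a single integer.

Checking all 110 ordered pairs for relation 'contains'; matching pairs in alphabetical order:
(B, Z): B contains Z ✓
(C, H): C contains H ✓
(C, K): C contains K ✓
(C, V): C contains V ✓
(E, K): E contains K ✓
(G, A): G contains A ✓
(J, B): J contains B ✓
(J, Z): J contains Z ✓
(V, K): V contains K ✓
Count: 9.

9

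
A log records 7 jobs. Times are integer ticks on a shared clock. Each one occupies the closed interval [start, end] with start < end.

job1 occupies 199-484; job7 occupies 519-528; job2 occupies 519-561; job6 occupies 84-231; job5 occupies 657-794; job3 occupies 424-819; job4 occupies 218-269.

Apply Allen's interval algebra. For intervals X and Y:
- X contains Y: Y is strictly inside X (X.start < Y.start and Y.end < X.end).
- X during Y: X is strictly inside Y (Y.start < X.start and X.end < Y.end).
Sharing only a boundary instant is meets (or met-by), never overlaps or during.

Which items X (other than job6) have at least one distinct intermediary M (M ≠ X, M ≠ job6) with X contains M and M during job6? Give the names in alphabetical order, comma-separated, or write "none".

Target job6 = [84, 231].
Intermediaries M with M during job6: none.
Union: none.

none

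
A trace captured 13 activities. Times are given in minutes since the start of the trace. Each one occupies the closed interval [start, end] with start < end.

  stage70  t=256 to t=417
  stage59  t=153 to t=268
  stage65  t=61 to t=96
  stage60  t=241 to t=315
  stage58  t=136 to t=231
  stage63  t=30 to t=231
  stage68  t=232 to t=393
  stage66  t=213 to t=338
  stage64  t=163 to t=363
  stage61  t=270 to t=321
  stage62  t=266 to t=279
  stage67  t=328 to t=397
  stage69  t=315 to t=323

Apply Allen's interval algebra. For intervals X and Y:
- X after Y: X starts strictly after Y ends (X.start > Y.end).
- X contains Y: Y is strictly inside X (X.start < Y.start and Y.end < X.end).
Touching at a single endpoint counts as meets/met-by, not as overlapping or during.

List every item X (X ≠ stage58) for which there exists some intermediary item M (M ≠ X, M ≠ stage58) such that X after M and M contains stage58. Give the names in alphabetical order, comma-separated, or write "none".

none

Target stage58 = [t=136, t=231].
Intermediaries M with M contains stage58: none.
Union: none.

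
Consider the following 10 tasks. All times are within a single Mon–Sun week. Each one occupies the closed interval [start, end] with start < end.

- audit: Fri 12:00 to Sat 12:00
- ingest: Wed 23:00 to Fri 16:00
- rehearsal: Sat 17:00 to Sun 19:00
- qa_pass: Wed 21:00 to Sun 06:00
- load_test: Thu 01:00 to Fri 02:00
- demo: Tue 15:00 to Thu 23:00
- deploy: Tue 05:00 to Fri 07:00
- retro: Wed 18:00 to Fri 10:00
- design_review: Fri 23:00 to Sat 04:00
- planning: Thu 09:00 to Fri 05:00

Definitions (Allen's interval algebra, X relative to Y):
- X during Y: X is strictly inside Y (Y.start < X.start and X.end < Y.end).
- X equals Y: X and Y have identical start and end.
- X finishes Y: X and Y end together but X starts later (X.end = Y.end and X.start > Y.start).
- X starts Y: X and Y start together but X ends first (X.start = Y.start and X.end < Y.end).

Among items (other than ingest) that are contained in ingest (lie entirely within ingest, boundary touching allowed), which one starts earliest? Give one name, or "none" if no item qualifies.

Target ingest = [Wed 23:00, Fri 16:00].
audit [Fri 12:00, Sat 12:00] → overlapped-by → excluded.
demo [Tue 15:00, Thu 23:00] → overlaps → excluded.
deploy [Tue 05:00, Fri 07:00] → overlaps → excluded.
design_review [Fri 23:00, Sat 04:00] → after → excluded.
load_test [Thu 01:00, Fri 02:00] → during → candidate.
planning [Thu 09:00, Fri 05:00] → during → candidate.
qa_pass [Wed 21:00, Sun 06:00] → contains → excluded.
rehearsal [Sat 17:00, Sun 19:00] → after → excluded.
retro [Wed 18:00, Fri 10:00] → overlaps → excluded.
Among candidates, earliest start is Thu 01:00 → load_test.

load_test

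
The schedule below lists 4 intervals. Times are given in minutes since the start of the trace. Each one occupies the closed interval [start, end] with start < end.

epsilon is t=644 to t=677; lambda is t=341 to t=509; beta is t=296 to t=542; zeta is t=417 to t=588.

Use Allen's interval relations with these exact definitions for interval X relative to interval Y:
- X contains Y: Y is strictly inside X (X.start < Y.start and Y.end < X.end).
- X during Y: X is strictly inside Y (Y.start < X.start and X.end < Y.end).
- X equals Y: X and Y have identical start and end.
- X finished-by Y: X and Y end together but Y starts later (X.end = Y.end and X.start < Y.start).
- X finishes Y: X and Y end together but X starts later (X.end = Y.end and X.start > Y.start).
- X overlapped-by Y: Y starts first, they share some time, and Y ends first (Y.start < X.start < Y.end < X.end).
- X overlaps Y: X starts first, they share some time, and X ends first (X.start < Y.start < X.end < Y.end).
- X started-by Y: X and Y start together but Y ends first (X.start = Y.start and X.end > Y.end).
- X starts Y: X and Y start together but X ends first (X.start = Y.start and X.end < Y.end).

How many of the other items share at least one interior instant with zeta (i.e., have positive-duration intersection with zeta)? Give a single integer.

Target zeta = [t=417, t=588].
beta [t=296, t=542] → overlaps → counts.
epsilon [t=644, t=677] → after → no.
lambda [t=341, t=509] → overlaps → counts.
Total: 2.

2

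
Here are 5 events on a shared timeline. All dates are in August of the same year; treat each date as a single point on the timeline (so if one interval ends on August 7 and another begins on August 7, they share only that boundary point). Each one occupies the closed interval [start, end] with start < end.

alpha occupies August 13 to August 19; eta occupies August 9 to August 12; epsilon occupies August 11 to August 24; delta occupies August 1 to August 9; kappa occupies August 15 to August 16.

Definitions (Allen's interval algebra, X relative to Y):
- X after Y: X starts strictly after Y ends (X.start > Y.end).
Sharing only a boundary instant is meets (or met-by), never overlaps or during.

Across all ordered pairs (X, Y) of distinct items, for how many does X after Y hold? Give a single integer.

Checking all 20 ordered pairs for relation 'after'; matching pairs in alphabetical order:
(alpha, delta): alpha after delta ✓
(alpha, eta): alpha after eta ✓
(epsilon, delta): epsilon after delta ✓
(kappa, delta): kappa after delta ✓
(kappa, eta): kappa after eta ✓
Count: 5.

5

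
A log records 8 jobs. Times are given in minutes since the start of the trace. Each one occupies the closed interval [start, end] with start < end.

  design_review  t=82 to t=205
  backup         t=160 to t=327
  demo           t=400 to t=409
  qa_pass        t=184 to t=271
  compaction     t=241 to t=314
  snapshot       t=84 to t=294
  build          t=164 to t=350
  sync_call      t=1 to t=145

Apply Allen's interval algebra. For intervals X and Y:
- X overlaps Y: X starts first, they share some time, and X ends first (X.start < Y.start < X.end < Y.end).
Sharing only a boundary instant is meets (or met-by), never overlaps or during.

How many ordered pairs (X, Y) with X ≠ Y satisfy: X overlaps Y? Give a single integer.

Checking all 56 ordered pairs for relation 'overlaps'; matching pairs in alphabetical order:
(backup, build): backup overlaps build ✓
(design_review, backup): design_review overlaps backup ✓
(design_review, build): design_review overlaps build ✓
(design_review, qa_pass): design_review overlaps qa_pass ✓
(design_review, snapshot): design_review overlaps snapshot ✓
(qa_pass, compaction): qa_pass overlaps compaction ✓
(snapshot, backup): snapshot overlaps backup ✓
(snapshot, build): snapshot overlaps build ✓
(snapshot, compaction): snapshot overlaps compaction ✓
(sync_call, design_review): sync_call overlaps design_review ✓
(sync_call, snapshot): sync_call overlaps snapshot ✓
Count: 11.

11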